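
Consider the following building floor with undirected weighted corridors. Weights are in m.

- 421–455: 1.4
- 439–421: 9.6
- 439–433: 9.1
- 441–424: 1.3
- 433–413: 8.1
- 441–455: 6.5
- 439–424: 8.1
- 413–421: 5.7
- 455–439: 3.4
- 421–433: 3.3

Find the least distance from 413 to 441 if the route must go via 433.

Shortest 413→433: 413–433 = 8.1
Best 433 to 441: 433–421–455–441 costing 11.2
Total via 433: 8.1 + 11.2 = 19.3 m.

19.3 m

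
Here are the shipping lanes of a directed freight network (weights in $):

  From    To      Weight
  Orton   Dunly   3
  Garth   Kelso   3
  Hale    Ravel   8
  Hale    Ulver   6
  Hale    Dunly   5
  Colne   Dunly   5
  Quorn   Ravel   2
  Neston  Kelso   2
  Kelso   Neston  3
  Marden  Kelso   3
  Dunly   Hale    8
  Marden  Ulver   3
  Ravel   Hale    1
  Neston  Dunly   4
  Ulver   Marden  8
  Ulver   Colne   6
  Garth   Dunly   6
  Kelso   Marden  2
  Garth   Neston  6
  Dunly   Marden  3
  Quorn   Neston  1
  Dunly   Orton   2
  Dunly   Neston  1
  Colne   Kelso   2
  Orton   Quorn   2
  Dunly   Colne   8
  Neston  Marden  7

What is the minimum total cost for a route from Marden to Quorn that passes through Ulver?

$18

Best Marden to Ulver: Marden → Ulver costing 3
Shortest Ulver→Quorn: Ulver → Colne → Dunly → Orton → Quorn = 15
Total via Ulver: 3 + 15 = $18.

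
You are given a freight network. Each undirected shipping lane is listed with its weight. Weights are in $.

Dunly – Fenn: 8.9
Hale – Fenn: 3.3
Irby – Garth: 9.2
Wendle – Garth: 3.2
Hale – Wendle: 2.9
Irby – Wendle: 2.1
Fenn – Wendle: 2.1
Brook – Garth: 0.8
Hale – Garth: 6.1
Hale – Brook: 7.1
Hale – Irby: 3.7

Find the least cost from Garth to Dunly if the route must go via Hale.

$18.3

Best Garth to Hale: Garth → Hale costing 6.1
Best Hale to Dunly: Hale → Fenn → Dunly costing 12.2
Total via Hale: 6.1 + 12.2 = $18.3.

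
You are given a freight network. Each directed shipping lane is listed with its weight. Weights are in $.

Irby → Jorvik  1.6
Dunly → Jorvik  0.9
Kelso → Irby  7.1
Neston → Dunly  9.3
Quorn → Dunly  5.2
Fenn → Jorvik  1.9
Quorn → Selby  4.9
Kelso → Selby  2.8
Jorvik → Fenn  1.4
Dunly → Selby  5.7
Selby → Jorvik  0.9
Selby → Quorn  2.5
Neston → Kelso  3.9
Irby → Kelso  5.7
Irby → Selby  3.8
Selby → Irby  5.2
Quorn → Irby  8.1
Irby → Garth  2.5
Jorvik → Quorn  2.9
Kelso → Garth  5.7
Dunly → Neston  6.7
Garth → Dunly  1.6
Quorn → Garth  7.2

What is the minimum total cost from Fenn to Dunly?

Running Dijkstra from Fenn:
Fenn: 0
Jorvik: 1.9  (via Fenn)
Quorn: 4.8  (via Jorvik)
Selby: 9.7  (via Quorn)
Dunly: 10  (via Quorn)
Shortest route: Fenn–Jorvik–Quorn–Dunly = $10.

$10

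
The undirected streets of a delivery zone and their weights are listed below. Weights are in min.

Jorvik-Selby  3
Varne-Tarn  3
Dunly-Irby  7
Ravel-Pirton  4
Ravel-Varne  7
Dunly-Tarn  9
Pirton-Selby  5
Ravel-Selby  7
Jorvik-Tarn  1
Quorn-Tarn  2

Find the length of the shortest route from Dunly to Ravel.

19 min

Enumerating some paths:
Dunly–Tarn–Jorvik–Selby–Ravel: 9+1+3+7 = 20
Dunly–Tarn–Jorvik–Selby–Pirton–Ravel: 9+1+3+5+4 = 22
Dunly–Tarn–Varne–Ravel: 9+3+7 = 19
The minimum is 19 min via Dunly–Tarn–Varne–Ravel.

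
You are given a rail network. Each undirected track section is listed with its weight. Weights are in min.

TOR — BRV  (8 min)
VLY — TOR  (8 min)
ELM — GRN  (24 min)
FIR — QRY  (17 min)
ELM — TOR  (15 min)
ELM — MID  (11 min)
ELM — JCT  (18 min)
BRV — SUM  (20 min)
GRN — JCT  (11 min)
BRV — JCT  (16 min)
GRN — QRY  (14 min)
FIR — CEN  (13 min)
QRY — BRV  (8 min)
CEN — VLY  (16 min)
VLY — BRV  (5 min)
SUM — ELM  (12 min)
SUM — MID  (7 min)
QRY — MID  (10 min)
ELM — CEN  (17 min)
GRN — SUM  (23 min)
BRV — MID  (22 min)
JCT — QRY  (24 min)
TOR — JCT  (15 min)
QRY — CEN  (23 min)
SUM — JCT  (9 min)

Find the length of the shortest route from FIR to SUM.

Compare a few routes:
FIR–QRY–MID–SUM: 17+10+7 = 34
FIR–QRY–BRV–SUM: 17+8+20 = 45
FIR–CEN–ELM–SUM: 13+17+12 = 42
Cheapest is FIR–QRY–MID–SUM at 34 min.

34 min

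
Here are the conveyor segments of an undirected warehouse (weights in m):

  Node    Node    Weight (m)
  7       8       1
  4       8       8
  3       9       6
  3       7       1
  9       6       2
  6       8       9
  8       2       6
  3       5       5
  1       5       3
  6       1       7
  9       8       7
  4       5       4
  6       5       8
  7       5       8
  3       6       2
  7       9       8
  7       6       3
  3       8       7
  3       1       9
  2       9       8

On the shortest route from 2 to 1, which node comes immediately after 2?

8

Compare a few routes:
2 → 8 → 7 → 3 → 5 → 1: 6+1+1+5+3 = 16
2 → 9 → 6 → 1: 8+2+7 = 17
Cheapest is 2 → 8 → 7 → 3 → 5 → 1 at 16 m.
So from 2 the first move is to 8.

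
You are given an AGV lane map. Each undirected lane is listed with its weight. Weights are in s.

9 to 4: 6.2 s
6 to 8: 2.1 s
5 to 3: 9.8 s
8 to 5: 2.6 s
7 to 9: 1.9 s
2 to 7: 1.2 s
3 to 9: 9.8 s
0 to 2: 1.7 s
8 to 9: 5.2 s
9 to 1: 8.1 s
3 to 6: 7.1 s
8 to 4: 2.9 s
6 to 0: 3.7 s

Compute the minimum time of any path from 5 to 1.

15.9 s

Candidate routes:
5 - 8 - 4 - 9 - 1: 2.6+2.9+6.2+8.1 = 19.8
5 - 8 - 9 - 1: 2.6+5.2+8.1 = 15.9
5 - 8 - 6 - 0 - 2 - 7 - 9 - 1: 2.6+2.1+3.7+1.7+1.2+1.9+8.1 = 21.3
The minimum is 15.9 s via 5 - 8 - 9 - 1.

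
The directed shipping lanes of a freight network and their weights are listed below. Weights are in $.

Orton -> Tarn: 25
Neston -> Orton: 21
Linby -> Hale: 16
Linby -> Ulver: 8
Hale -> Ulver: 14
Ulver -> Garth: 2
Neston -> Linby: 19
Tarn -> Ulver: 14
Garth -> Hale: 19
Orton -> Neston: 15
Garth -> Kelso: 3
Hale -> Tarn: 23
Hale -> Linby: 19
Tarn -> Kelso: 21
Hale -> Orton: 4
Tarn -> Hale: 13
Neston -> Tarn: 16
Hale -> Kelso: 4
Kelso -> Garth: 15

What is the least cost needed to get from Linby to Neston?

$35

Enumerating some paths:
Linby - Ulver - Garth - Hale - Orton - Neston: 8+2+19+4+15 = 48
Linby - Hale - Orton - Neston: 16+4+15 = 35
The minimum is $35 via Linby - Hale - Orton - Neston.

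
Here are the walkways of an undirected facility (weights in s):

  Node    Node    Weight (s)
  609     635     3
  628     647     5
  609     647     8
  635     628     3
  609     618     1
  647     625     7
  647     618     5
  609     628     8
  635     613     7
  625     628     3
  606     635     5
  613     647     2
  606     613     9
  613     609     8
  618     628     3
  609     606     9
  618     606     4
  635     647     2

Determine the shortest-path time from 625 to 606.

Running Dijkstra from 625:
625: 0
628: 3  (via 625)
618: 6  (via 628)
635: 6  (via 628)
647: 7  (via 625)
609: 7  (via 618)
613: 9  (via 647)
606: 10  (via 618)
Shortest route: 625–628–618–606 = 10 s.

10 s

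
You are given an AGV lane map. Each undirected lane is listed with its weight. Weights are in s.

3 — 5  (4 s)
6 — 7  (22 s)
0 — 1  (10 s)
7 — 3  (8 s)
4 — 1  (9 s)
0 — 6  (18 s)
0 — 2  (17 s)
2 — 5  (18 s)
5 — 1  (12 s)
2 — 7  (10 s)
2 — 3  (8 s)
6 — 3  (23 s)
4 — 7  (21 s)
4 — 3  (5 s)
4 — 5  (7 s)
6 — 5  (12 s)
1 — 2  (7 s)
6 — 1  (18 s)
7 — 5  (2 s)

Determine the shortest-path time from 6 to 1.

Running Dijkstra from 6:
6: 0
5: 12  (via 6)
7: 14  (via 5)
3: 16  (via 5)
0: 18  (via 6)
1: 18  (via 6)
Shortest route: 6 → 1 = 18 s.

18 s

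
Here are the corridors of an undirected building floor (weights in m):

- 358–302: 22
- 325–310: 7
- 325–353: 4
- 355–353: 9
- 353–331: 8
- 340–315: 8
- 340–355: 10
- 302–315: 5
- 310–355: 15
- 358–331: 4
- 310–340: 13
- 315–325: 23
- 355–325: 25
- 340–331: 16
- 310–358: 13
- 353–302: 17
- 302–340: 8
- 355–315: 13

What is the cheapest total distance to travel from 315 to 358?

Enumerating some paths:
315 - 340 - 331 - 358: 8+16+4 = 28
315 - 302 - 358: 5+22 = 27
Cheapest is 315 - 302 - 358 at 27 m.

27 m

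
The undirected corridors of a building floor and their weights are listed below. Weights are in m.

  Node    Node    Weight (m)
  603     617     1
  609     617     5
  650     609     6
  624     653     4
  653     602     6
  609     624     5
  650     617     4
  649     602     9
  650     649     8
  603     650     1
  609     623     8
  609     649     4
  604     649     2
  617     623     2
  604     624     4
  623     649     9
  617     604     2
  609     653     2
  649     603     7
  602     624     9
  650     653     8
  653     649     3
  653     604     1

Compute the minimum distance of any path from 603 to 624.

7 m

Settle nodes by increasing distance from 603:
603: 0
650: 1  (via 603)
617: 1  (via 603)
604: 3  (via 617)
623: 3  (via 617)
653: 4  (via 604)
649: 5  (via 604)
609: 6  (via 617)
624: 7  (via 604)
Shortest route: 603 → 617 → 604 → 624 = 7 m.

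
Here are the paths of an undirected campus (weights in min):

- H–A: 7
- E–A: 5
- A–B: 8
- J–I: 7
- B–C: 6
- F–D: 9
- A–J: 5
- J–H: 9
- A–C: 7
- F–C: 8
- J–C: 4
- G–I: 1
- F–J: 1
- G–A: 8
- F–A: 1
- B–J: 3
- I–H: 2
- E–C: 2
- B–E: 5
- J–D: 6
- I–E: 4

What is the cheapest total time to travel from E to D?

12 min

Running Dijkstra from E:
E: 0
C: 2  (via E)
I: 4  (via E)
A: 5  (via E)
B: 5  (via E)
G: 5  (via I)
F: 6  (via A)
H: 6  (via I)
J: 6  (via C)
D: 12  (via J)
Shortest route: E–C–J–D = 12 min.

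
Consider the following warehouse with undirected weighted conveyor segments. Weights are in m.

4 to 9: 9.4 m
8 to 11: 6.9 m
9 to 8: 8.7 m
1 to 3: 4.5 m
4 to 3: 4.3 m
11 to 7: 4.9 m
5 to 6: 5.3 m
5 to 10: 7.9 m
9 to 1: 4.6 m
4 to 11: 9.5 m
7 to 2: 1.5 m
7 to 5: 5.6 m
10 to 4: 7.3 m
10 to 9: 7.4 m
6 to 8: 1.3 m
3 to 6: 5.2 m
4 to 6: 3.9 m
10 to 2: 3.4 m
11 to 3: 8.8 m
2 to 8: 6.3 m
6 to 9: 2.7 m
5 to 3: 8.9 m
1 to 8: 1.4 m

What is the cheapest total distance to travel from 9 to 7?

11.8 m

Running Dijkstra from 9:
9: 0
6: 2.7  (via 9)
8: 4  (via 6)
1: 4.6  (via 9)
4: 6.6  (via 6)
10: 7.4  (via 9)
3: 7.9  (via 6)
5: 8  (via 6)
2: 10.3  (via 8)
11: 10.9  (via 8)
7: 11.8  (via 2)
Shortest route: 9–6–8–2–7 = 11.8 m.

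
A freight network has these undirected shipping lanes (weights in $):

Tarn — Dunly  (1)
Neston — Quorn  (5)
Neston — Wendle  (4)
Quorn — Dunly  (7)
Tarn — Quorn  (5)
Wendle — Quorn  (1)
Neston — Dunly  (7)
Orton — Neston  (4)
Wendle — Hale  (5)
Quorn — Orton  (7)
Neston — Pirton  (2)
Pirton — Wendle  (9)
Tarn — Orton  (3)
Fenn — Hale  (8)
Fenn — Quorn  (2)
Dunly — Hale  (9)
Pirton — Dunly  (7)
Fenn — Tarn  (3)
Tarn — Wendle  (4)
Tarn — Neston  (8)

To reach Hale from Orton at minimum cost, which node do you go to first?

Candidate routes:
Orton → Tarn → Wendle → Hale: 3+4+5 = 12
Orton → Quorn → Wendle → Hale: 7+1+5 = 13
Cheapest is Orton → Tarn → Wendle → Hale at $12.
So from Orton the first move is to Tarn.

Tarn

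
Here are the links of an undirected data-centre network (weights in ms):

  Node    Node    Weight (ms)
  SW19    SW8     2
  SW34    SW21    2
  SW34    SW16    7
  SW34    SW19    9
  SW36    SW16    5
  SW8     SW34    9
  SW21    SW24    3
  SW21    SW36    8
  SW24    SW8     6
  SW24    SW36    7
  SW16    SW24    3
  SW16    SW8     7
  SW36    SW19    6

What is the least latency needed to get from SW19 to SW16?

9 ms

Settle nodes by increasing distance from SW19:
SW19: 0
SW8: 2  (via SW19)
SW36: 6  (via SW19)
SW24: 8  (via SW8)
SW34: 9  (via SW19)
SW16: 9  (via SW8)
Shortest route: SW19–SW8–SW16 = 9 ms.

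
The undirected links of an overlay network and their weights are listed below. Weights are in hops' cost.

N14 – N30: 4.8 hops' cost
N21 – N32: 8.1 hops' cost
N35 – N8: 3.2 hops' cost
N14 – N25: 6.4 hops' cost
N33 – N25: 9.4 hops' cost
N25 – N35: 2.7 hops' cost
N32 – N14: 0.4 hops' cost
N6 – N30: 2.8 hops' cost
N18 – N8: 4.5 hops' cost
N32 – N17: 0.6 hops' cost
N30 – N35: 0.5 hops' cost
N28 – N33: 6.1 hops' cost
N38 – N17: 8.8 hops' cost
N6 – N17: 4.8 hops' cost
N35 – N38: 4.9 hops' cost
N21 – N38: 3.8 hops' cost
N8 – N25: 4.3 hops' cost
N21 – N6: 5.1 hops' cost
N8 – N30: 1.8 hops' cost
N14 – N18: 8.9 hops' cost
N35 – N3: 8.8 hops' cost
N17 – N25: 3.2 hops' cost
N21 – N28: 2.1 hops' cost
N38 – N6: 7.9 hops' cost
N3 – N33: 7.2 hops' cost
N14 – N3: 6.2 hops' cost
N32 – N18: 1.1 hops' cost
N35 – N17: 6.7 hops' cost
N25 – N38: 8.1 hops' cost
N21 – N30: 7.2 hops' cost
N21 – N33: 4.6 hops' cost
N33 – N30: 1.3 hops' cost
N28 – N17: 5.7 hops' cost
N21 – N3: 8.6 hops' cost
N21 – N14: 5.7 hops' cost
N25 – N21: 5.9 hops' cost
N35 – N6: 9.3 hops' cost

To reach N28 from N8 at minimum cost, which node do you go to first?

Enumerating some paths:
N8 → N35 → N30 → N33 → N28: 3.2+0.5+1.3+6.1 = 11.1
N8 → N30 → N33 → N28: 1.8+1.3+6.1 = 9.2
N8 → N30 → N21 → N28: 1.8+7.2+2.1 = 11.1
N8 → N30 → N33 → N21 → N28: 1.8+1.3+4.6+2.1 = 9.8
Cheapest is N8 → N30 → N33 → N28 at 9.2 hops' cost.
So from N8 the first move is to N30.

N30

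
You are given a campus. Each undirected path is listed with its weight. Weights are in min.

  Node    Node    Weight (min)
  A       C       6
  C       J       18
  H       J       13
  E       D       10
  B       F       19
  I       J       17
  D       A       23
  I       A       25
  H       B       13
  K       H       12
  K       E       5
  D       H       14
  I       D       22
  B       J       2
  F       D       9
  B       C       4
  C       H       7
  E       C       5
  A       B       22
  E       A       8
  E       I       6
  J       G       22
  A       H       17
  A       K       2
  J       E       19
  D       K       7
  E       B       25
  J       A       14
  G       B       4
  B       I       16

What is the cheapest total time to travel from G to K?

16 min

Running Dijkstra from G:
G: 0
B: 4  (via G)
J: 6  (via B)
C: 8  (via B)
E: 13  (via C)
A: 14  (via C)
H: 15  (via C)
K: 16  (via A)
Shortest route: G–B–C–A–K = 16 min.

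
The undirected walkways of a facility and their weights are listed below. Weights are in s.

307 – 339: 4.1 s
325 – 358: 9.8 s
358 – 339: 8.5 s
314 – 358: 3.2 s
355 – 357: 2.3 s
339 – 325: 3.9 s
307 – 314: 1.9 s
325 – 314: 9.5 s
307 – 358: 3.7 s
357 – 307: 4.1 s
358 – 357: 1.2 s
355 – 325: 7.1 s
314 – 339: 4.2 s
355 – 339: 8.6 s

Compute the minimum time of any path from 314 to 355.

6.7 s

Candidate routes:
314 - 339 - 355: 4.2+8.6 = 12.8
314 - 307 - 358 - 357 - 355: 1.9+3.7+1.2+2.3 = 9.1
314 - 358 - 357 - 355: 3.2+1.2+2.3 = 6.7
314 - 307 - 357 - 355: 1.9+4.1+2.3 = 8.3
The minimum is 6.7 s via 314 - 358 - 357 - 355.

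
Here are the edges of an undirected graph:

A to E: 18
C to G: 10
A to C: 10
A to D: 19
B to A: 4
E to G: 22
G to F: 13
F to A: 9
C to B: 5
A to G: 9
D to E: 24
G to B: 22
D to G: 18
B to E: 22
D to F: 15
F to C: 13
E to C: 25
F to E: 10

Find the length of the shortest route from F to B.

13

Compare a few routes:
F - C - B: 13+5 = 18
F - A - C - B: 9+10+5 = 24
F - A - B: 9+4 = 13
Cheapest is F - A - B at 13.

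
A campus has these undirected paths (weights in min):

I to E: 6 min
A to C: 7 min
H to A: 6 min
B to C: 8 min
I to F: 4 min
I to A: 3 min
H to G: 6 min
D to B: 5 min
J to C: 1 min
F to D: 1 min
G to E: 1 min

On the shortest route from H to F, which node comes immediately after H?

A

Enumerating some paths:
H–A–I–F: 6+3+4 = 13
H–G–E–I–F: 6+1+6+4 = 17
H–A–C–B–D–F: 6+7+8+5+1 = 27
Cheapest is H–A–I–F at 13 min.
So from H the first move is to A.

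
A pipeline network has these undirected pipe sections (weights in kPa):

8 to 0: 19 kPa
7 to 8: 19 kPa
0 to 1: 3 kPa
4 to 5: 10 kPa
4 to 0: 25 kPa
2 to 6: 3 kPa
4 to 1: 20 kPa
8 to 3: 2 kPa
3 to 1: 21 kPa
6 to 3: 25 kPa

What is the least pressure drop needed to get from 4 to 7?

Candidate routes:
4–1–3–8–7: 20+21+2+19 = 62
4–1–0–8–7: 20+3+19+19 = 61
4–0–1–3–8–7: 25+3+21+2+19 = 70
4–0–8–7: 25+19+19 = 63
Cheapest is 4–1–0–8–7 at 61 kPa.

61 kPa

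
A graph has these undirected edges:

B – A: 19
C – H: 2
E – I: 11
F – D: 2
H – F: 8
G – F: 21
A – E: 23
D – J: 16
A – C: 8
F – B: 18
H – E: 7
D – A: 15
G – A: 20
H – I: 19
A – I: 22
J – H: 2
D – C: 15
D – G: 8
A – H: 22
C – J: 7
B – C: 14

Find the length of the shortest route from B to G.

Compare a few routes:
B - C - D - G: 14+15+8 = 37
B - F - D - G: 18+2+8 = 28
B - C - H - F - D - G: 14+2+8+2+8 = 34
The minimum is 28 via B - F - D - G.

28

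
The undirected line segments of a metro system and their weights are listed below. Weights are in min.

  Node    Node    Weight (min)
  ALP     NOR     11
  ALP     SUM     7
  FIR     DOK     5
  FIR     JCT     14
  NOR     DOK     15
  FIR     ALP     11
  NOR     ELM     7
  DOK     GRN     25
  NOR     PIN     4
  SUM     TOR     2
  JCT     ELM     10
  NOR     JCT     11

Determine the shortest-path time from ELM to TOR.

27 min

Enumerating some paths:
ELM → NOR → ALP → SUM → TOR: 7+11+7+2 = 27
ELM → JCT → NOR → ALP → SUM → TOR: 10+11+11+7+2 = 41
Cheapest is ELM → NOR → ALP → SUM → TOR at 27 min.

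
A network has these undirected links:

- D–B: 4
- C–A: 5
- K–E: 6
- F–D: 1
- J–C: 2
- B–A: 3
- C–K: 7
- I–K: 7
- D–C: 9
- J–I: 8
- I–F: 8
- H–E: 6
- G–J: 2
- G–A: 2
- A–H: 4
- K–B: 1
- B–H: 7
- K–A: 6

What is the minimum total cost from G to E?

Running Dijkstra from G:
G: 0
A: 2  (via G)
J: 2  (via G)
C: 4  (via J)
B: 5  (via A)
H: 6  (via A)
K: 6  (via B)
D: 9  (via B)
F: 10  (via D)
I: 10  (via J)
E: 12  (via H)
Shortest route: G–A–H–E = 12.

12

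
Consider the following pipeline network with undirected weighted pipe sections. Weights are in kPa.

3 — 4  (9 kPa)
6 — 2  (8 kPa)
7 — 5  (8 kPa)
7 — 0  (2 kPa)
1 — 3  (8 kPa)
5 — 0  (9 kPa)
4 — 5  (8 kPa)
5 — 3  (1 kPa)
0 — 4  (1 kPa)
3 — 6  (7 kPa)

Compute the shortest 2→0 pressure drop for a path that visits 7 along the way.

26 kPa

Best 2 to 7: 2 → 6 → 3 → 5 → 7 costing 24
Best 7 to 0: 7 → 0 costing 2
Total via 7: 24 + 2 = 26 kPa.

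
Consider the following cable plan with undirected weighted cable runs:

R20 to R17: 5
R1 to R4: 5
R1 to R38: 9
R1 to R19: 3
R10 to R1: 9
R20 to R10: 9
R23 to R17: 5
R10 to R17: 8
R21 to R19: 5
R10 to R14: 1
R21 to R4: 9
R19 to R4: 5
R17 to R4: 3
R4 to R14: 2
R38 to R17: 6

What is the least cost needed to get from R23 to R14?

10

Settle nodes by increasing distance from R23:
R23: 0
R17: 5  (via R23)
R4: 8  (via R17)
R14: 10  (via R4)
Shortest route: R23–R17–R4–R14 = 10.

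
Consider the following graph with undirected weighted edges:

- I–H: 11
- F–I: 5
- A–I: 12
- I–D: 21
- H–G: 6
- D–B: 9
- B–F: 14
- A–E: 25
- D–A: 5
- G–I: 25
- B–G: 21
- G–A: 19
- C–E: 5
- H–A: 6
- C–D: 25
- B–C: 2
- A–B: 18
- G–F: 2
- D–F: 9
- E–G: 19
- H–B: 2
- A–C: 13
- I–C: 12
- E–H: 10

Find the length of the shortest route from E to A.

Shortest distances from E:
E: 0
C: 5  (via E)
B: 7  (via C)
H: 9  (via B)
A: 15  (via H)
Shortest route: E–C–B–H–A = 15.

15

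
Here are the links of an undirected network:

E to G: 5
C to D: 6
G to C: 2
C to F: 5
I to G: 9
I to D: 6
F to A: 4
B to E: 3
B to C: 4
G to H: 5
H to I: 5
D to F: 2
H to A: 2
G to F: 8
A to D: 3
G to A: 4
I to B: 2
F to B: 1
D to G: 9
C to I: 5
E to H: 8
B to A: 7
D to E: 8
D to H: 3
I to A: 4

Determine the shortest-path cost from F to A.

4

Settle nodes by increasing distance from F:
F: 0
B: 1  (via F)
D: 2  (via F)
I: 3  (via B)
A: 4  (via F)
Shortest route: F → A = 4.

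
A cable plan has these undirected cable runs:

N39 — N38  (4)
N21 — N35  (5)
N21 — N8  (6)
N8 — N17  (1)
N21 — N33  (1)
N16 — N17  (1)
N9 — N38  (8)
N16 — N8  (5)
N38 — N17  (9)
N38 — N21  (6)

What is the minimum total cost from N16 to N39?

Enumerating some paths:
N16 - N8 - N21 - N38 - N39: 5+6+6+4 = 21
N16 - N8 - N17 - N38 - N39: 5+1+9+4 = 19
N16 - N17 - N38 - N39: 1+9+4 = 14
N16 - N17 - N8 - N21 - N38 - N39: 1+1+6+6+4 = 18
The minimum is 14 via N16 - N17 - N38 - N39.

14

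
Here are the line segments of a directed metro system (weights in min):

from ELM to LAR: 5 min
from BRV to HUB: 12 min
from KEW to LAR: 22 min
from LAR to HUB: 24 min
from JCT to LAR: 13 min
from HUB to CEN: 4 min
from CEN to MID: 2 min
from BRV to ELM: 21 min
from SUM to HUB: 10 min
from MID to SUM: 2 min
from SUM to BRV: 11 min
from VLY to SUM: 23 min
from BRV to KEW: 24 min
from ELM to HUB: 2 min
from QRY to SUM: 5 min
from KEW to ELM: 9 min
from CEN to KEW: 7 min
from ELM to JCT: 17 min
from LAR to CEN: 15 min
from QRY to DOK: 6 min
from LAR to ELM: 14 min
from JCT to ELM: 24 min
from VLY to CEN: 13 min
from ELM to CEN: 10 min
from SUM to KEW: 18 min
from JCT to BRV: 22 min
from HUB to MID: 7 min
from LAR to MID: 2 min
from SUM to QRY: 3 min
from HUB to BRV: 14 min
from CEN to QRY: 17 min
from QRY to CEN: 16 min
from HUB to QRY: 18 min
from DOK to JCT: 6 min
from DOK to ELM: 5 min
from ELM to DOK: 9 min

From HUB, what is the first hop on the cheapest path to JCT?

CEN

Enumerating some paths:
HUB → CEN → MID → SUM → QRY → DOK → JCT: 4+2+2+3+6+6 = 23
HUB → MID → SUM → QRY → DOK → JCT: 7+2+3+6+6 = 24
HUB → QRY → DOK → JCT: 18+6+6 = 30
The minimum is 23 min via HUB → CEN → MID → SUM → QRY → DOK → JCT.
So from HUB the first move is to CEN.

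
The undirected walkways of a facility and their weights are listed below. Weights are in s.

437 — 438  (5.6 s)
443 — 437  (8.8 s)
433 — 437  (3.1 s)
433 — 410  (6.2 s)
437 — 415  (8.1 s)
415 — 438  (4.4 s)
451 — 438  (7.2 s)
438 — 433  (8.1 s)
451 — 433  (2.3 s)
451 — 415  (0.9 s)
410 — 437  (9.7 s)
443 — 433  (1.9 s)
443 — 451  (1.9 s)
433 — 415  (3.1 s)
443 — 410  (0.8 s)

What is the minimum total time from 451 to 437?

5.4 s

Compare a few routes:
451 - 433 - 437: 2.3+3.1 = 5.4
451 - 443 - 433 - 437: 1.9+1.9+3.1 = 6.9
Cheapest is 451 - 433 - 437 at 5.4 s.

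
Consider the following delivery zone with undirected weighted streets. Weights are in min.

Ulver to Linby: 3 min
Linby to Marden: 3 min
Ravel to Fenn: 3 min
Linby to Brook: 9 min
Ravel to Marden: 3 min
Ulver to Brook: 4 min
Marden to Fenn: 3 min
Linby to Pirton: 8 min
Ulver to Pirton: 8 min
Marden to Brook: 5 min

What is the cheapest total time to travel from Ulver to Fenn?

Compare a few routes:
Ulver → Linby → Marden → Ravel → Fenn: 3+3+3+3 = 12
Ulver → Brook → Marden → Fenn: 4+5+3 = 12
Ulver → Linby → Marden → Fenn: 3+3+3 = 9
Cheapest is Ulver → Linby → Marden → Fenn at 9 min.

9 min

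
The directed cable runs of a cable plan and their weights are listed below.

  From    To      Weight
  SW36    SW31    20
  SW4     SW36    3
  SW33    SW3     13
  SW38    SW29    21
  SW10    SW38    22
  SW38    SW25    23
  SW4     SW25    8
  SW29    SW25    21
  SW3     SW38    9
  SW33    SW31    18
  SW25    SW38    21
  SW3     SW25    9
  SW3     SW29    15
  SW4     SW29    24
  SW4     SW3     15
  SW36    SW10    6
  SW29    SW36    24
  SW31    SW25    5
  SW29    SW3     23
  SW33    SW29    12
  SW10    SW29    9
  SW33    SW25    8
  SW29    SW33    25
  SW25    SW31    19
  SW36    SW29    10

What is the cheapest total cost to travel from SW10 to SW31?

Settle nodes by increasing distance from SW10:
SW10: 0
SW29: 9  (via SW10)
SW38: 22  (via SW10)
SW25: 30  (via SW29)
SW3: 32  (via SW29)
SW36: 33  (via SW29)
SW33: 34  (via SW29)
SW31: 49  (via SW25)
Shortest route: SW10–SW29–SW25–SW31 = 49.

49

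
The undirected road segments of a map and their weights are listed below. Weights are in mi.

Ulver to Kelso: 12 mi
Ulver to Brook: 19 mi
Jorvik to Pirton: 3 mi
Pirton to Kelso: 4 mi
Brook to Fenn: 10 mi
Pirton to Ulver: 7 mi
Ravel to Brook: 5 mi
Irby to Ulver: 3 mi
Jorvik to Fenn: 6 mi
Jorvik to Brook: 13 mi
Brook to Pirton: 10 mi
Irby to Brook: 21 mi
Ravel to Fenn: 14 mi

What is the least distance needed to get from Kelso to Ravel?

Enumerating some paths:
Kelso - Pirton - Jorvik - Fenn - Ravel: 4+3+6+14 = 27
Kelso - Pirton - Jorvik - Brook - Ravel: 4+3+13+5 = 25
Kelso - Pirton - Brook - Ravel: 4+10+5 = 19
Cheapest is Kelso - Pirton - Brook - Ravel at 19 mi.

19 mi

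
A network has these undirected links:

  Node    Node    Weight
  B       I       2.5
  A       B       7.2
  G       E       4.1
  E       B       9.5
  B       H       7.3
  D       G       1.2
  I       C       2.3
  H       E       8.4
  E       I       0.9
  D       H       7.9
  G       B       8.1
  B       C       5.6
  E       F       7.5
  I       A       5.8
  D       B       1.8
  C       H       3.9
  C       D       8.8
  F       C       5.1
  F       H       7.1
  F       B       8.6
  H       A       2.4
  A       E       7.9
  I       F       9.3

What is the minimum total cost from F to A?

9.5

Enumerating some paths:
F → C → I → A: 5.1+2.3+5.8 = 13.2
F → H → A: 7.1+2.4 = 9.5
F → C → H → A: 5.1+3.9+2.4 = 11.4
The minimum is 9.5 via F → H → A.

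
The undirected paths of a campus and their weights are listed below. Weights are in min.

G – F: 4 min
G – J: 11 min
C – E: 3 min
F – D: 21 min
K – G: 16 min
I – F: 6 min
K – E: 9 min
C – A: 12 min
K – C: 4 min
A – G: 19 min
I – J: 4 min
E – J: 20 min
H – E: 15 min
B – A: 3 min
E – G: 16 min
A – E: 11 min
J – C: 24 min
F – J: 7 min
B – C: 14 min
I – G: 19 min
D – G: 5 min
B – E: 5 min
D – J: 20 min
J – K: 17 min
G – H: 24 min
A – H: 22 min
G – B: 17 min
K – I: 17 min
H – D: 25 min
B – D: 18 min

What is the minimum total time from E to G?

16 min

Enumerating some paths:
E–G: 16 = 16
E–C–K–G: 3+4+16 = 23
E–B–G: 5+17 = 22
The minimum is 16 min via E–G.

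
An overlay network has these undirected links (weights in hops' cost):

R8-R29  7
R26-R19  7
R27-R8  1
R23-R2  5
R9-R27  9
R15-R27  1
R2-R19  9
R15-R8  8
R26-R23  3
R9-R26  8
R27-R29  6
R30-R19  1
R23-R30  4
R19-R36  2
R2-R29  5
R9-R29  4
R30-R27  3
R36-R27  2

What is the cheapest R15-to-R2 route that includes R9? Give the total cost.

19 hops' cost

Best R15 to R9: R15–R27–R9 costing 10
Best R9 to R2: R9–R29–R2 costing 9
Total via R9: 10 + 9 = 19 hops' cost.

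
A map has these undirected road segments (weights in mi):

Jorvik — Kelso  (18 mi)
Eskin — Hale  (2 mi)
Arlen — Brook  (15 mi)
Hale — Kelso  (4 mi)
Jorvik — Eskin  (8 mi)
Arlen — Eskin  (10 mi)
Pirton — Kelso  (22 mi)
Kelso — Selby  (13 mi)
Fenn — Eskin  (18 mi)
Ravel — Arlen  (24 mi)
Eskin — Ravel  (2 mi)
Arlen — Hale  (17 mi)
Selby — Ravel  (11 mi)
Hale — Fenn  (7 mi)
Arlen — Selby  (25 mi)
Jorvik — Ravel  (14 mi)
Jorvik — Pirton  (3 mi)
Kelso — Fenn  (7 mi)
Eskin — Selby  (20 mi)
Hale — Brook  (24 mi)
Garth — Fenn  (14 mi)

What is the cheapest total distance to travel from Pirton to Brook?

36 mi

Shortest distances from Pirton:
Pirton: 0
Jorvik: 3  (via Pirton)
Eskin: 11  (via Jorvik)
Hale: 13  (via Eskin)
Ravel: 13  (via Eskin)
Kelso: 17  (via Hale)
Fenn: 20  (via Hale)
Arlen: 21  (via Eskin)
Selby: 24  (via Ravel)
Garth: 34  (via Fenn)
Brook: 36  (via Arlen)
Shortest route: Pirton → Jorvik → Eskin → Arlen → Brook = 36 mi.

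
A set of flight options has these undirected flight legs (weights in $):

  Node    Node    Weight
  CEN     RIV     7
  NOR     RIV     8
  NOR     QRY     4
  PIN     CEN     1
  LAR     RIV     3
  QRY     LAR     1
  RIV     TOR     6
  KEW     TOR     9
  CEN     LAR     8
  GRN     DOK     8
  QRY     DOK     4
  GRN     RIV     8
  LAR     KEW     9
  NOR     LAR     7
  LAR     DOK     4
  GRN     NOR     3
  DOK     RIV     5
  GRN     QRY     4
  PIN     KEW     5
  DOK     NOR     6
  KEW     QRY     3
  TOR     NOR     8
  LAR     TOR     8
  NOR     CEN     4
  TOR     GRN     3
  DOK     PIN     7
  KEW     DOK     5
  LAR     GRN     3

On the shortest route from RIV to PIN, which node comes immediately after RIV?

CEN

Candidate routes:
RIV–DOK–PIN: 5+7 = 12
RIV–LAR–CEN–PIN: 3+8+1 = 12
RIV–CEN–PIN: 7+1 = 8
RIV–LAR–QRY–KEW–PIN: 3+1+3+5 = 12
Cheapest is RIV–CEN–PIN at $8.
So from RIV the first move is to CEN.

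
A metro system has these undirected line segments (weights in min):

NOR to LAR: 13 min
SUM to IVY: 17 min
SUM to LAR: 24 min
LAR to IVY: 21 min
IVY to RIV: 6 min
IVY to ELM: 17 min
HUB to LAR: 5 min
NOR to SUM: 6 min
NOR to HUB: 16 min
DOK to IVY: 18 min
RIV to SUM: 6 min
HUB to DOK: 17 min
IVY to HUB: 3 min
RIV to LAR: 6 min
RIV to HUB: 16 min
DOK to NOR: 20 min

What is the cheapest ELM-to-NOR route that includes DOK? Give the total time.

Shortest ELM→DOK: ELM → IVY → DOK = 35
Best DOK to NOR: DOK → NOR costing 20
Total via DOK: 35 + 20 = 55 min.

55 min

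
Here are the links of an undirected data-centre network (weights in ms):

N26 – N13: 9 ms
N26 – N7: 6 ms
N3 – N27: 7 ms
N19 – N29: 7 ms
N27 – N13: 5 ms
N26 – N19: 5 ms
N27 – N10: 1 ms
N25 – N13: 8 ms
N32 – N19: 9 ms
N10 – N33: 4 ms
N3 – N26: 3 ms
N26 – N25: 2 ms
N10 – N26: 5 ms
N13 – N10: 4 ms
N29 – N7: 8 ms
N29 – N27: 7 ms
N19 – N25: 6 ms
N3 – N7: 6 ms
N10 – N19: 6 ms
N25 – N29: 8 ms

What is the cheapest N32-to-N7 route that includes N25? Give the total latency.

Shortest N32→N25: N32–N19–N25 = 15
Shortest N25→N7: N25–N26–N7 = 8
Total via N25: 15 + 8 = 23 ms.

23 ms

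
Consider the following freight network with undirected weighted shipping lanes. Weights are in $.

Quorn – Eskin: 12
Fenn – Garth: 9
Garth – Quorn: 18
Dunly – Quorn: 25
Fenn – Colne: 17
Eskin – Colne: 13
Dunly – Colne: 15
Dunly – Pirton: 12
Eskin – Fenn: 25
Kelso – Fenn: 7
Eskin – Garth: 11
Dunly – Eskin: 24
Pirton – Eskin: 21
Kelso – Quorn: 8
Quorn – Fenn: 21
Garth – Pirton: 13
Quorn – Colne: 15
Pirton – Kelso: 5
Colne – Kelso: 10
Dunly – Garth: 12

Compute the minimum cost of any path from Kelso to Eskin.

$20

Compare a few routes:
Kelso → Pirton → Eskin: 5+21 = 26
Kelso → Quorn → Eskin: 8+12 = 20
Kelso → Colne → Eskin: 10+13 = 23
Kelso → Fenn → Garth → Eskin: 7+9+11 = 27
The minimum is $20 via Kelso → Quorn → Eskin.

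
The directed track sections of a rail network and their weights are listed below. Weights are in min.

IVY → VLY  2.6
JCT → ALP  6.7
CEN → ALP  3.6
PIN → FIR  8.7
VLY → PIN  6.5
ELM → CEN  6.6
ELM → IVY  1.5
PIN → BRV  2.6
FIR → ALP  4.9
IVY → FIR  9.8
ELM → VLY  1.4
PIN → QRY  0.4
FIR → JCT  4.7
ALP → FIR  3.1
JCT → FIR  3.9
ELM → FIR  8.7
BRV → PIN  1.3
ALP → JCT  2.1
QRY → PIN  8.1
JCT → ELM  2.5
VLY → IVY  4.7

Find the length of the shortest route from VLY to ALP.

Compare a few routes:
VLY - PIN - FIR - ALP: 6.5+8.7+4.9 = 20.1
VLY - IVY - FIR - ALP: 4.7+9.8+4.9 = 19.4
VLY - IVY - FIR - JCT - ALP: 4.7+9.8+4.7+6.7 = 25.9
VLY - PIN - FIR - JCT - ALP: 6.5+8.7+4.7+6.7 = 26.6
Cheapest is VLY - IVY - FIR - ALP at 19.4 min.

19.4 min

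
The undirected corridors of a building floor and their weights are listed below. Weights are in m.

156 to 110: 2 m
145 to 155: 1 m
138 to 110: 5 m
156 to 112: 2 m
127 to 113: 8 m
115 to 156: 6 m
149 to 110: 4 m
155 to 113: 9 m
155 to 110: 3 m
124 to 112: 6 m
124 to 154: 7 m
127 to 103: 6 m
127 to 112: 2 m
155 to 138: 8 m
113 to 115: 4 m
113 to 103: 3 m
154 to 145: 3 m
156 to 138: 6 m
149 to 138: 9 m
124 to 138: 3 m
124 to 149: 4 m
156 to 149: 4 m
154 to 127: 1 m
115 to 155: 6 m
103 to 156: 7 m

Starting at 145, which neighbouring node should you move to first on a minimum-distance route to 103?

154

Compare a few routes:
145 - 155 - 110 - 156 - 103: 1+3+2+7 = 13
145 - 155 - 113 - 103: 1+9+3 = 13
145 - 154 - 127 - 103: 3+1+6 = 10
The minimum is 10 m via 145 - 154 - 127 - 103.
So from 145 the first move is to 154.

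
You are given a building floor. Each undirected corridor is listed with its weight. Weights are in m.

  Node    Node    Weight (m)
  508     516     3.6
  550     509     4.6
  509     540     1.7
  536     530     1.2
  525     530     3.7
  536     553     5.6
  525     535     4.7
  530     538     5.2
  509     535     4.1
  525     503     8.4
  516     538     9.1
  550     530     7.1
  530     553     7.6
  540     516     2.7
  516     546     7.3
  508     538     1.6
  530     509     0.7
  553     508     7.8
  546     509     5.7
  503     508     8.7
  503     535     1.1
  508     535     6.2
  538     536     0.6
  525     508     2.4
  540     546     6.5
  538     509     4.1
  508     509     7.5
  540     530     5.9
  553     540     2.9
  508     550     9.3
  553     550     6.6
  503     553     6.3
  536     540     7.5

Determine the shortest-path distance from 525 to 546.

10.1 m

Running Dijkstra from 525:
525: 0
508: 2.4  (via 525)
530: 3.7  (via 525)
538: 4  (via 508)
509: 4.4  (via 530)
536: 4.6  (via 538)
535: 4.7  (via 525)
503: 5.8  (via 535)
516: 6  (via 508)
540: 6.1  (via 509)
553: 9  (via 540)
550: 9  (via 509)
546: 10.1  (via 509)
Shortest route: 525 → 530 → 509 → 546 = 10.1 m.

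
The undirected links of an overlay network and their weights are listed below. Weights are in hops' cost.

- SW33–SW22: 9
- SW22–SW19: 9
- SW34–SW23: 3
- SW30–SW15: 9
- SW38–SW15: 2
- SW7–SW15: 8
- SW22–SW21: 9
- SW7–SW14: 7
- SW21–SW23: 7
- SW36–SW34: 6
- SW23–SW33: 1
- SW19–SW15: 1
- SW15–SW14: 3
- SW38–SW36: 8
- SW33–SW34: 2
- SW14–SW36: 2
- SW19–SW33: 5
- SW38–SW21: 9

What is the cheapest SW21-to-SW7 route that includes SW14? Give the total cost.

Best SW21 to SW14: SW21–SW38–SW15–SW14 costing 14
Best SW14 to SW7: SW14–SW7 costing 7
Total via SW14: 14 + 7 = 21 hops' cost.

21 hops' cost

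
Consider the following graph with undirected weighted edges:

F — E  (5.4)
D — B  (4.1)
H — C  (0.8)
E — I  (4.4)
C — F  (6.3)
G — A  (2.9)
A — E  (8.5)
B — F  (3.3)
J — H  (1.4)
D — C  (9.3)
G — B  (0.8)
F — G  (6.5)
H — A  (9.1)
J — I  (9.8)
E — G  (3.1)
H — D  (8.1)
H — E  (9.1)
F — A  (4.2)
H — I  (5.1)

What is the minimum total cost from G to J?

12.6

Compare a few routes:
G → B → F → C → H → J: 0.8+3.3+6.3+0.8+1.4 = 12.6
G → A → H → J: 2.9+9.1+1.4 = 13.4
Cheapest is G → B → F → C → H → J at 12.6.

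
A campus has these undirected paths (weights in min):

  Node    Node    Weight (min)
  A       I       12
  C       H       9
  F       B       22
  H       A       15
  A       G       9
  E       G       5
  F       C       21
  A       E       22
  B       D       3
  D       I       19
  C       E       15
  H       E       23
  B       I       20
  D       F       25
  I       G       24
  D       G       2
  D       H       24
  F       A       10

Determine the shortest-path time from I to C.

Candidate routes:
I–A–G–E–C: 12+9+5+15 = 41
I–D–G–E–C: 19+2+5+15 = 41
I–A–H–C: 12+15+9 = 36
I–A–F–C: 12+10+21 = 43
Cheapest is I–A–H–C at 36 min.

36 min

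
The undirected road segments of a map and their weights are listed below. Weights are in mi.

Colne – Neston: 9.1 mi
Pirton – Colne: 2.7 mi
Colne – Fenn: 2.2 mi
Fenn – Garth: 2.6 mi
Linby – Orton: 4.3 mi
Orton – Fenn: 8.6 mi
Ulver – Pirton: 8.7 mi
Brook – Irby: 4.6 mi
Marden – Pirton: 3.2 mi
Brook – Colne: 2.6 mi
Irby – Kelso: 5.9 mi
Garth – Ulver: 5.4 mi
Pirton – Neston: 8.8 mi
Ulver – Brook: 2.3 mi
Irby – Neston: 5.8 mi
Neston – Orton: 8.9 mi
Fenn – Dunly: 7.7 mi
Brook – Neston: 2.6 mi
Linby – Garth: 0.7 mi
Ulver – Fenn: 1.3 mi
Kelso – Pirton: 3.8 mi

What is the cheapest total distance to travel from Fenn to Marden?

Shortest distances from Fenn:
Fenn: 0
Ulver: 1.3  (via Fenn)
Colne: 2.2  (via Fenn)
Garth: 2.6  (via Fenn)
Linby: 3.3  (via Garth)
Brook: 3.6  (via Ulver)
Pirton: 4.9  (via Colne)
Neston: 6.2  (via Brook)
Orton: 7.6  (via Linby)
Dunly: 7.7  (via Fenn)
Marden: 8.1  (via Pirton)
Shortest route: Fenn → Colne → Pirton → Marden = 8.1 mi.

8.1 mi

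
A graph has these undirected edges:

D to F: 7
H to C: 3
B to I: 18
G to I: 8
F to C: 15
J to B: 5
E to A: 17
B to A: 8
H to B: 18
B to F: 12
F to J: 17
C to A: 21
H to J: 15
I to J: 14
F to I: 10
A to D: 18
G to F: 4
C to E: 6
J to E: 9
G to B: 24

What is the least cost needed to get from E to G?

25

Settle nodes by increasing distance from E:
E: 0
C: 6  (via E)
H: 9  (via C)
J: 9  (via E)
B: 14  (via J)
A: 17  (via E)
F: 21  (via C)
I: 23  (via J)
G: 25  (via F)
Shortest route: E–C–F–G = 25.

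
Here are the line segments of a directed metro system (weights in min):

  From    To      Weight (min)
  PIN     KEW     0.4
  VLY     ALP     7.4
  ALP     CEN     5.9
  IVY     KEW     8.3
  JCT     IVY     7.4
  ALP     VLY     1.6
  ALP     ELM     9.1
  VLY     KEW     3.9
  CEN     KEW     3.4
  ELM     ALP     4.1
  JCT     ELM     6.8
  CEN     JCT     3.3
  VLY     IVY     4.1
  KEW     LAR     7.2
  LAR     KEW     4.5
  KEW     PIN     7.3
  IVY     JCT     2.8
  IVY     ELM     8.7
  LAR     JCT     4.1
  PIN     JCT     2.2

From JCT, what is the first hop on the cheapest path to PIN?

IVY

Compare a few routes:
JCT - ELM - ALP - CEN - KEW - PIN: 6.8+4.1+5.9+3.4+7.3 = 27.5
JCT - IVY - KEW - PIN: 7.4+8.3+7.3 = 23
JCT - ELM - ALP - VLY - KEW - PIN: 6.8+4.1+1.6+3.9+7.3 = 23.7
Cheapest is JCT - IVY - KEW - PIN at 23 min.
So from JCT the first move is to IVY.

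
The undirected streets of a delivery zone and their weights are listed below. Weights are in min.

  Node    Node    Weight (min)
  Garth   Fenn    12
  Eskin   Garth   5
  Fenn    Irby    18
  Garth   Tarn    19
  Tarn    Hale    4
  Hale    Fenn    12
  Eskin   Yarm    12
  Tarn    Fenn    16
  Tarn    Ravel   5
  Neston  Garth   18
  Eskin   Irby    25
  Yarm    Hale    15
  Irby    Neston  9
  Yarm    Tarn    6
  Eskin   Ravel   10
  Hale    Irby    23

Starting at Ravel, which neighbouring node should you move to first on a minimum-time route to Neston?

Compare a few routes:
Ravel → Tarn → Hale → Irby → Neston: 5+4+23+9 = 41
Ravel → Eskin → Garth → Neston: 10+5+18 = 33
Ravel → Tarn → Garth → Neston: 5+19+18 = 42
Ravel → Eskin → Irby → Neston: 10+25+9 = 44
The minimum is 33 min via Ravel → Eskin → Garth → Neston.
So from Ravel the first move is to Eskin.

Eskin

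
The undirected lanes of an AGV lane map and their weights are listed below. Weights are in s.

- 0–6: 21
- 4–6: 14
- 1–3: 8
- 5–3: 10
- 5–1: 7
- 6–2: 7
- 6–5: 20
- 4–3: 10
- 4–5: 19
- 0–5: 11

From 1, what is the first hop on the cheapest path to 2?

5

Enumerating some paths:
1–3–4–6–2: 8+10+14+7 = 39
1–3–5–6–2: 8+10+20+7 = 45
1–5–6–2: 7+20+7 = 34
Cheapest is 1–5–6–2 at 34 s.
So from 1 the first move is to 5.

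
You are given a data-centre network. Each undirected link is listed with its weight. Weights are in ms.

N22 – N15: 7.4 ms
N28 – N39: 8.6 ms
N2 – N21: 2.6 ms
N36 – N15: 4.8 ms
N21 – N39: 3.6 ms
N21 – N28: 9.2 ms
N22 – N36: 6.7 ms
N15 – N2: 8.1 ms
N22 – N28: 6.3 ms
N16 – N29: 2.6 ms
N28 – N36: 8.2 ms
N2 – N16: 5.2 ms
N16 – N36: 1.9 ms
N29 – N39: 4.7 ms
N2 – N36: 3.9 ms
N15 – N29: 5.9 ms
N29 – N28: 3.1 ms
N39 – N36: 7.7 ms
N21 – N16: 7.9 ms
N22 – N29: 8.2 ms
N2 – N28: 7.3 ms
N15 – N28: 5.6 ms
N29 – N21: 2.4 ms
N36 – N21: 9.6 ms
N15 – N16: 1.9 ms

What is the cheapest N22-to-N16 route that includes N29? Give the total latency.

Shortest N22→N29: N22 → N29 = 8.2
Shortest N29→N16: N29 → N16 = 2.6
Total via N29: 8.2 + 2.6 = 10.8 ms.

10.8 ms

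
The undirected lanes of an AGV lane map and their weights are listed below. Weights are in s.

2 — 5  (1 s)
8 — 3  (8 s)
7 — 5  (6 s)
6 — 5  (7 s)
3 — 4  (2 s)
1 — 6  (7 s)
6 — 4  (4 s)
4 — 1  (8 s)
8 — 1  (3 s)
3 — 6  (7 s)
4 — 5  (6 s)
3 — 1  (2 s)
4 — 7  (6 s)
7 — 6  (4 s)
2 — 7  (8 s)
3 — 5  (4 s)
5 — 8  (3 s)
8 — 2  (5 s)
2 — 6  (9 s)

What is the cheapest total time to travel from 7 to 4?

Compare a few routes:
7–6–4: 4+4 = 8
7–4: 6 = 6
7–5–4: 6+6 = 12
7–5–3–4: 6+4+2 = 12
Cheapest is 7–4 at 6 s.

6 s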